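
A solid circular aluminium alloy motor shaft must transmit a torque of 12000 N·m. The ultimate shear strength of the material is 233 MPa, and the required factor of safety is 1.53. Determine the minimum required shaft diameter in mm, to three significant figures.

Allowable shear stress τ_allow = 233/1.53 = 152.3 MPa.
For a solid shaft τ = 16T/(πd³), so d³ = 16T/(π τ_allow) = 16×1.2000×10^7/(π×152.3) = 401300 mm³.
d = (401300)^(1/3) = 73.76 mm.

d = 73.8 mm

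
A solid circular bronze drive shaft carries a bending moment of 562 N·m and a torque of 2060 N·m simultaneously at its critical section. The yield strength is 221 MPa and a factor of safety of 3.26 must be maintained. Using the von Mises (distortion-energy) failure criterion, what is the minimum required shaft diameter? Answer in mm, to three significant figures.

σ_allow = σ_y/n = 221/3.26 = 67.79 MPa.
For a solid shaft σ_b = 32M/(πd³) and τ = 16T/(πd³), so the von Mises stress is σ' = (16/πd³)·√(4M²+3T²).
√(4M²+3T²) = √(4×(562000)² + 3×(2.060×10^6)²) = 3.741×10^6 N·mm.
d³ = 16×3.741×10^6/(π×67.79) = 281000 mm³.
d = 65.50 mm.

d = 65.5 mm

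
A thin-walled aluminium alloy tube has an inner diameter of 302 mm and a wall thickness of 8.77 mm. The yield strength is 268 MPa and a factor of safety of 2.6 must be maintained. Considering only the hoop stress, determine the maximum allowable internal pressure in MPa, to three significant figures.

p_allow = 5.99 MPa

σ_allow = 268/2.6 = 103.1 MPa.
σ_h = pD/(2t) → p_allow = 2σ_allow t/D = 2×103.1×8.77/302 = 5.987 MPa.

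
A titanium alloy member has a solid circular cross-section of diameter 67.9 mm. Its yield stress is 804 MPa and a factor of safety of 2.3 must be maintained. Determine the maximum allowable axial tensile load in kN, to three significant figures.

σ_allow = 804/2.3 = 349.6 MPa.
A = πd²/4 = π×67.9²/4 = 3621 mm².
F_allow = σ_allow × A = 349.6×3621 = 1.266×10^6 N.

F_allow = 1270 kN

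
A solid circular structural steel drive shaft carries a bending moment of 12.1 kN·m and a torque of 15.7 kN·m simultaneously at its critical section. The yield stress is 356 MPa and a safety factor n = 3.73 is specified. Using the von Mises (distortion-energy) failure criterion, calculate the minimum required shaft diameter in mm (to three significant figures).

σ_allow = σ_y/n = 356/3.73 = 95.44 MPa.
For a solid shaft σ_b = 32M/(πd³) and τ = 16T/(πd³), so the von Mises stress is σ' = (16/πd³)·√(4M²+3T²).
√(4M²+3T²) = √(4×(1.210×10^7)² + 3×(1.570×10^7)²) = 3.640×10^7 N·mm.
d³ = 16×3.640×10^7/(π×95.44) = 1.942×10^6 mm³.
d = 124.8 mm.

d = 125 mm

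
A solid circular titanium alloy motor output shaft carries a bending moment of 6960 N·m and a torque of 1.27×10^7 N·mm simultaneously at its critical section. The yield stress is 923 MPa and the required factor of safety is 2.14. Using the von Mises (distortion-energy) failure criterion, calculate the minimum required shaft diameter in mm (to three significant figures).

d = 67.5 mm

σ_allow = σ_y/n = 923/2.14 = 431.3 MPa.
For a solid shaft σ_b = 32M/(πd³) and τ = 16T/(πd³), so the von Mises stress is σ' = (16/πd³)·√(4M²+3T²).
√(4M²+3T²) = √(4×(6.960×10^6)² + 3×(1.270×10^7)²) = 2.603×10^7 N·mm.
d³ = 16×2.603×10^7/(π×431.3) = 307400 mm³.
d = 67.49 mm.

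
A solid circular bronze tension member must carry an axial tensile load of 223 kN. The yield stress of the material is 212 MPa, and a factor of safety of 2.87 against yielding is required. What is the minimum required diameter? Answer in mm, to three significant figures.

d = 62.0 mm

Allowable stress σ_allow = 212/2.87 = 73.87 MPa.
Required area A = F/σ_allow = 223000/73.87 = 3019 mm².
A = πd²/4 → d = √(4A/π) = 62.00 mm.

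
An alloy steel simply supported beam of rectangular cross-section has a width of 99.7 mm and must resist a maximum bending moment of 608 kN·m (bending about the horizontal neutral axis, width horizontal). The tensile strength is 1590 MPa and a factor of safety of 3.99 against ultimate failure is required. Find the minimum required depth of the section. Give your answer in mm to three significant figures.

h = 303 mm

σ_allow = 1590/3.99 = 398.5 MPa.
For a rectangular section σ = 6M/(bh²), so h² = 6M/(b σ_allow) = 6×6.0800×10^8/(99.7×398.5) = 91820 mm².
h = 303.0 mm.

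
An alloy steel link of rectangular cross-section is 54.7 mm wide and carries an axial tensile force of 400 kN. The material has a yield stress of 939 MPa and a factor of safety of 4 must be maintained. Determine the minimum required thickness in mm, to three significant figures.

t = 31.2 mm

σ_allow = 939/4 = 234.8 MPa.
Required area A = F/σ_allow = 400000/234.8 = 1704 mm².
t = A/w = 1704/54.7 = 31.15 mm.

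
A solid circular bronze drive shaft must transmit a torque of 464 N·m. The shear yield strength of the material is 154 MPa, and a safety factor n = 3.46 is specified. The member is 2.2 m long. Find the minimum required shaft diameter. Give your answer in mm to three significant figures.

d = 37.6 mm

Allowable shear stress τ_allow = 154/3.46 = 44.51 MPa.
For a solid shaft τ = 16T/(πd³), so d³ = 16T/(π τ_allow) = 16×464000/(π×44.51) = 53090 mm³.
d = (53090)^(1/3) = 37.58 mm.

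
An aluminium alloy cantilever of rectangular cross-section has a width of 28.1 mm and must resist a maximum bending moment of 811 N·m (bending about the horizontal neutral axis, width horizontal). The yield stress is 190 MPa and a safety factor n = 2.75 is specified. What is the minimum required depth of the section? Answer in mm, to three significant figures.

h = 50.1 mm

σ_allow = 190/2.75 = 69.09 MPa.
For a rectangular section σ = 6M/(bh²), so h² = 6M/(b σ_allow) = 6×811000/(28.1×69.09) = 2506 mm².
h = 50.06 mm.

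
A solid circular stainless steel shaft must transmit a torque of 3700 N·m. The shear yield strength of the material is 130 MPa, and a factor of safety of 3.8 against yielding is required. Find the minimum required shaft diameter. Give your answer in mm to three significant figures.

Allowable shear stress τ_allow = 130/3.8 = 34.21 MPa.
For a solid shaft τ = 16T/(πd³), so d³ = 16T/(π τ_allow) = 16×3700000/(π×34.21) = 550800 mm³.
d = (550800)^(1/3) = 81.97 mm.

d = 82.0 mm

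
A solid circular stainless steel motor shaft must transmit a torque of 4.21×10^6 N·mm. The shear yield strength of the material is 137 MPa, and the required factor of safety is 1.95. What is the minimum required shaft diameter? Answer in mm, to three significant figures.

d = 67.3 mm

Allowable shear stress τ_allow = 137/1.95 = 70.26 MPa.
For a solid shaft τ = 16T/(πd³), so d³ = 16T/(π τ_allow) = 16×4210000/(π×70.26) = 305200 mm³.
d = (305200)^(1/3) = 67.33 mm.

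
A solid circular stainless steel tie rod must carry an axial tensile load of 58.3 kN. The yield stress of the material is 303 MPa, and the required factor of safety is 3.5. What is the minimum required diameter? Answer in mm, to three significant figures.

d = 29.3 mm

Allowable stress σ_allow = 303/3.5 = 86.57 MPa.
Required area A = F/σ_allow = 58300/86.57 = 673.4 mm².
A = πd²/4 → d = √(4A/π) = 29.28 mm.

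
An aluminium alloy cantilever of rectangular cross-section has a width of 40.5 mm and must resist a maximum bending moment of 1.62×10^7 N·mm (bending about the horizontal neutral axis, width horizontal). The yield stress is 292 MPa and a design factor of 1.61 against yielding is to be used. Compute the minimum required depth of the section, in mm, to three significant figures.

h = 115 mm

σ_allow = 292/1.61 = 181.4 MPa.
For a rectangular section σ = 6M/(bh²), so h² = 6M/(b σ_allow) = 6×1.6200×10^7/(40.5×181.4) = 13230 mm².
h = 115.0 mm.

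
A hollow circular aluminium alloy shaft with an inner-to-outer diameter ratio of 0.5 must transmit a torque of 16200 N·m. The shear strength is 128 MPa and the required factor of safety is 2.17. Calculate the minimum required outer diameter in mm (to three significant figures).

τ_allow = 128/2.17 = 58.99 MPa.
For a hollow shaft τ = 16T/[πd_o³(1−k⁴)] with k = 0.5, so 1−k⁴ = 0.9375.
d_o³ = 16T/[π τ_allow (1−k⁴)] = 16×1.6200×10^7/(π×58.99×0.9375) = 1.492×10^6 mm³.
d_o = 114.3 mm.

d_o = 114 mm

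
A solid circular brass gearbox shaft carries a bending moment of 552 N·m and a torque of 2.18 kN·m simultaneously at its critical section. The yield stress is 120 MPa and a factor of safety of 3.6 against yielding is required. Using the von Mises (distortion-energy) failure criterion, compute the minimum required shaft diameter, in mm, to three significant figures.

d = 84.4 mm

σ_allow = σ_y/n = 120/3.6 = 33.33 MPa.
For a solid shaft σ_b = 32M/(πd³) and τ = 16T/(πd³), so the von Mises stress is σ' = (16/πd³)·√(4M²+3T²).
√(4M²+3T²) = √(4×(552000)² + 3×(2.180×10^6)²) = 3.934×10^6 N·mm.
d³ = 16×3.934×10^6/(π×33.33) = 601100 mm³.
d = 84.39 mm.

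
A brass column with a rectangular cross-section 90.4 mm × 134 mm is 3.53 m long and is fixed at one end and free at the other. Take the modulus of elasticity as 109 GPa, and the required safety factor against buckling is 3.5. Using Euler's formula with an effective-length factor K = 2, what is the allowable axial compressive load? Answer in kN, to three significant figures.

P_allow = 50.9 kN

Buckling occurs about the weak axis: I_min = h·b³/12 = 134×90.4³/12 = 8.250×10^6 mm⁴ (b = 90.4 mm is the smaller dimension).
Effective length L_e = KL = 2×3.53 m = 7060 mm.
Euler critical load P_cr = π²EI/L_e² = π²×109000×8.250×10^6/7060² = 178100 N.
P_allow = P_cr/n = 178100/3.5 = 50870 N.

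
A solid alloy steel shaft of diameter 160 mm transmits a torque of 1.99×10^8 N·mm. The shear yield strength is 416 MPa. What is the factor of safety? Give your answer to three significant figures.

τ = 16T/(πd³) = 16×1.9900×10^8/(π×160³) = 247.4 MPa.
n = τ_limit/τ = 416/247.4 = 1.681.

n = 1.68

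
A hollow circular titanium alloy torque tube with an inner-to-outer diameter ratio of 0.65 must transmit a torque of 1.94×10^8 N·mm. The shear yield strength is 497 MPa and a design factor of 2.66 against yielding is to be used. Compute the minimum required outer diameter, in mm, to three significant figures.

d_o = 186 mm

τ_allow = 497/2.66 = 186.8 MPa.
For a hollow shaft τ = 16T/[πd_o³(1−k⁴)] with k = 0.65, so 1−k⁴ = 0.8215.
d_o³ = 16T/[π τ_allow (1−k⁴)] = 16×1.9400×10^8/(π×186.8×0.8215) = 6.437×10^6 mm³.
d_o = 186.0 mm.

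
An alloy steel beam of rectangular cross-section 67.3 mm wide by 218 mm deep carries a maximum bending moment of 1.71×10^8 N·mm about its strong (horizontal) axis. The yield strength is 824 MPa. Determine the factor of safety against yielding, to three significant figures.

Section modulus S = bh²/6 = 67.3×218²/6 = 533100 mm³.
σ = M/S = 1.7100×10^8/533100 = 320.8 MPa.
n = 824/320.8 = 2.569.

n = 2.57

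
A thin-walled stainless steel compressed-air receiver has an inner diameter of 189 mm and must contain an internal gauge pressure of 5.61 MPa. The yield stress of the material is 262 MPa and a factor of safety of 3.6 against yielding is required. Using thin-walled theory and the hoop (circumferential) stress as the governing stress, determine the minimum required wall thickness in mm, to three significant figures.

t = 7.28 mm

σ_allow = 262/3.6 = 72.78 MPa.
Hoop stress σ_h = pD/(2t), so t = pD/(2σ_allow) = 5.61×189/(2×72.78) = 7.284 mm.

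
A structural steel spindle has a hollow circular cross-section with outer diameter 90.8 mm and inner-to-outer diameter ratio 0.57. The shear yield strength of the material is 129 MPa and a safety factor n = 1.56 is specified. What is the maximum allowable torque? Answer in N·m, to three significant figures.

τ_allow = 129/1.56 = 82.69 MPa.
For a hollow shaft T_allow = τ_allow·πd_o³(1−k⁴)/16 with 1−k⁴ = 0.8944, so πd_o³(1−k⁴)/16 = 131500 mm³.
T_allow = 82.69×131500 = 1.087×10^7 N·mm = 10870 N·m.

T_allow = 10900 N·m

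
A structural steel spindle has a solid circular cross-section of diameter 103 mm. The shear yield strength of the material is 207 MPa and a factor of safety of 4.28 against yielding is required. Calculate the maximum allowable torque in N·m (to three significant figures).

τ_allow = 207/4.28 = 48.36 MPa.
For a solid shaft T_allow = τ_allow·πd³/16; πd³/16 = π×103³/16 = 214600 mm³.
T_allow = 48.36×214600 = 1.038×10^7 N·mm = 10380 N·m.

T_allow = 10400 N·m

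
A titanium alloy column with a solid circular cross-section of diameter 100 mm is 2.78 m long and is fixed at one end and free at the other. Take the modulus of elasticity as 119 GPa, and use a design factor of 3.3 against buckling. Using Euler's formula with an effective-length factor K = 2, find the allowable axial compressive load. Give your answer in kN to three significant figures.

I = πd⁴/64 = π×100⁴/64 = 4.909×10^6 mm⁴.
Effective length L_e = KL = 2×2.78 m = 5560 mm.
Euler critical load P_cr = π²EI/L_e² = π²×119000×4.909×10^6/5560² = 186500 N.
P_allow = P_cr/n = 186500/3.3 = 56510 N.

P_allow = 56.5 kN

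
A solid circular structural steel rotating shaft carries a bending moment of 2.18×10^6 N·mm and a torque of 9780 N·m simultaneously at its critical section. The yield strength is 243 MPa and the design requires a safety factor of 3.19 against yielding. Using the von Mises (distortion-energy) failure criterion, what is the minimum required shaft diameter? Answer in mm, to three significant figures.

σ_allow = σ_y/n = 243/3.19 = 76.18 MPa.
For a solid shaft σ_b = 32M/(πd³) and τ = 16T/(πd³), so the von Mises stress is σ' = (16/πd³)·√(4M²+3T²).
√(4M²+3T²) = √(4×(2.180×10^6)² + 3×(9.780×10^6)²) = 1.749×10^7 N·mm.
d³ = 16×1.749×10^7/(π×76.18) = 1.169×10^6 mm³.
d = 105.4 mm.

d = 105 mm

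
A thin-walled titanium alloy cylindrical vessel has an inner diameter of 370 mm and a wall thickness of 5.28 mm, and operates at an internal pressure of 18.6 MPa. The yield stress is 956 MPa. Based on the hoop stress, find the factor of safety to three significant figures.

n = 1.47

σ_h = pD/(2t) = 18.6×370/(2×5.28) = 651.7 MPa.
n = 956/651.7 = 1.467.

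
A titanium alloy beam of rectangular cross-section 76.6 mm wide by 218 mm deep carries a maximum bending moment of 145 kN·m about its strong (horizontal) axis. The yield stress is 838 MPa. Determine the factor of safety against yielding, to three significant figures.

n = 3.51

Section modulus S = bh²/6 = 76.6×218²/6 = 606700 mm³.
σ = M/S = 1.4500×10^8/606700 = 239.0 MPa.
n = 838/239.0 = 3.506.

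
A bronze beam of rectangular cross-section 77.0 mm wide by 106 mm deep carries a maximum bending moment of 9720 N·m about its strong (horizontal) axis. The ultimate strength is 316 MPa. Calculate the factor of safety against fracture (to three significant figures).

n = 4.69

Section modulus S = bh²/6 = 77.0×106²/6 = 144200 mm³.
σ = M/S = 9720000/144200 = 67.41 MPa.
n = 316/67.41 = 4.688.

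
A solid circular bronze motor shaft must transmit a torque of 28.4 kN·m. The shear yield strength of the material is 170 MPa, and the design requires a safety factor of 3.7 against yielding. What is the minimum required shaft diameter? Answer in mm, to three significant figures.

Allowable shear stress τ_allow = 170/3.7 = 45.95 MPa.
For a solid shaft τ = 16T/(πd³), so d³ = 16T/(π τ_allow) = 16×2.8400×10^7/(π×45.95) = 3.148×10^6 mm³.
d = (3.148×10^6)^(1/3) = 146.6 mm.

d = 147 mm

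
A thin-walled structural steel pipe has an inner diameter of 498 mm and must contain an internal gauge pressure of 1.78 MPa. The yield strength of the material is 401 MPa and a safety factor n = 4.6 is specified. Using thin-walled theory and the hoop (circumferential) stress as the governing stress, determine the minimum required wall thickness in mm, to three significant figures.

σ_allow = 401/4.6 = 87.17 MPa.
Hoop stress σ_h = pD/(2t), so t = pD/(2σ_allow) = 1.78×498/(2×87.17) = 5.084 mm.

t = 5.08 mm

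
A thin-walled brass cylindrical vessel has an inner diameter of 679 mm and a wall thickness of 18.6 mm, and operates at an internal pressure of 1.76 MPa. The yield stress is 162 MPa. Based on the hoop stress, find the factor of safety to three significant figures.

σ_h = pD/(2t) = 1.76×679/(2×18.6) = 32.12 MPa.
n = 162/32.12 = 5.043.

n = 5.04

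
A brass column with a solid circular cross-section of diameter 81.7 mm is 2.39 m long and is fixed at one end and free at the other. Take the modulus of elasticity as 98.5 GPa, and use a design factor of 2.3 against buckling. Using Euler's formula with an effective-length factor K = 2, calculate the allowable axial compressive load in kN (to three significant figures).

I = πd⁴/64 = π×81.7⁴/64 = 2.187×10^6 mm⁴.
Effective length L_e = KL = 2×2.39 m = 4780 mm.
Euler critical load P_cr = π²EI/L_e² = π²×98500×2.187×10^6/4780² = 93050 N.
P_allow = P_cr/n = 93050/2.3 = 40460 N.

P_allow = 40.5 kN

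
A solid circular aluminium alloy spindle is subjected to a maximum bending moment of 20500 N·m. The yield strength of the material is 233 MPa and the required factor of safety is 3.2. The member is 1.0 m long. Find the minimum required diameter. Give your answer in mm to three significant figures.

σ_allow = 233/3.2 = 72.81 MPa.
For a solid circular section σ = 32M/(πd³), so d³ = 32M/(π σ_allow) = 32×2.0500×10^7/(π×72.81) = 2.868×10^6 mm³.
d = 142.1 mm.

d = 142 mm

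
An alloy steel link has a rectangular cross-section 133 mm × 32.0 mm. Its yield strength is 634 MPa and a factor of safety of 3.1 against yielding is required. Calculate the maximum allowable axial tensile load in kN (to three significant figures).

F_allow = 870 kN

σ_allow = 634/3.1 = 204.5 MPa.
A = 133×32.0 = 4256 mm².
F_allow = σ_allow × A = 204.5×4256 = 870400 N.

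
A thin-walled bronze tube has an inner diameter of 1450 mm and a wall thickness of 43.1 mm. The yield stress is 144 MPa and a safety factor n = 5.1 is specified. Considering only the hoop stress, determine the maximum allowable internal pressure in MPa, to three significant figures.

p_allow = 1.68 MPa

σ_allow = 144/5.1 = 28.24 MPa.
σ_h = pD/(2t) → p_allow = 2σ_allow t/D = 2×28.24×43.1/1450 = 1.679 MPa.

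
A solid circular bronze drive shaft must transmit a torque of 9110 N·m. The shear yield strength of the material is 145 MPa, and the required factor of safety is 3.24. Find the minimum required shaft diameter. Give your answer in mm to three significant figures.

Allowable shear stress τ_allow = 145/3.24 = 44.75 MPa.
For a solid shaft τ = 16T/(πd³), so d³ = 16T/(π τ_allow) = 16×9110000/(π×44.75) = 1.037×10^6 mm³.
d = (1.037×10^6)^(1/3) = 101.2 mm.

d = 101 mm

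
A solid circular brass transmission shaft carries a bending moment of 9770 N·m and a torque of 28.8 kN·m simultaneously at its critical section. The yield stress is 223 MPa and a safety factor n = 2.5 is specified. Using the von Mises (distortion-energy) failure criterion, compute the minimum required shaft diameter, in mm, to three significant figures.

σ_allow = σ_y/n = 223/2.5 = 89.20 MPa.
For a solid shaft σ_b = 32M/(πd³) and τ = 16T/(πd³), so the von Mises stress is σ' = (16/πd³)·√(4M²+3T²).
√(4M²+3T²) = √(4×(9.770×10^6)² + 3×(2.880×10^7)²) = 5.357×10^7 N·mm.
d³ = 16×5.357×10^7/(π×89.20) = 3.059×10^6 mm³.
d = 145.2 mm.

d = 145 mm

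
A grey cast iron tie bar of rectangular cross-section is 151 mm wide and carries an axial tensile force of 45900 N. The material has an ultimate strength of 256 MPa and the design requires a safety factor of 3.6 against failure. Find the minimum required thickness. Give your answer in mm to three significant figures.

σ_allow = 256/3.6 = 71.11 MPa.
Required area A = F/σ_allow = 45900/71.11 = 645.5 mm².
t = A/w = 645.5/151 = 4.275 mm.

t = 4.27 mm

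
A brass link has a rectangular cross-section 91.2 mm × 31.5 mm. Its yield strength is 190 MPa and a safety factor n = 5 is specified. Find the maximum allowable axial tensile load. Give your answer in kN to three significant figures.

σ_allow = 190/5 = 38.00 MPa.
A = 91.2×31.5 = 2873 mm².
F_allow = σ_allow × A = 38.00×2873 = 109200 N.

F_allow = 109 kN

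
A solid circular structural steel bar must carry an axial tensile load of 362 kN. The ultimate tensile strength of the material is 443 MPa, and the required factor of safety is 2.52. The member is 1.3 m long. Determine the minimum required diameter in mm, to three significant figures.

d = 51.2 mm

Allowable stress σ_allow = 443/2.52 = 175.8 MPa.
Required area A = F/σ_allow = 362000/175.8 = 2059 mm².
A = πd²/4 → d = √(4A/π) = 51.20 mm.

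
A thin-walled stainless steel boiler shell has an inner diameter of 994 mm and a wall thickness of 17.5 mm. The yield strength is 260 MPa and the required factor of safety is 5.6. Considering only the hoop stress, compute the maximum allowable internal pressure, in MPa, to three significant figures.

σ_allow = 260/5.6 = 46.43 MPa.
σ_h = pD/(2t) → p_allow = 2σ_allow t/D = 2×46.43×17.5/994 = 1.635 MPa.

p_allow = 1.63 MPa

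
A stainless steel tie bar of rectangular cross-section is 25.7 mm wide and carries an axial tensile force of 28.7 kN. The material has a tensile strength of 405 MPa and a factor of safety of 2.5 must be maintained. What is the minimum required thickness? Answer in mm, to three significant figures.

σ_allow = 405/2.5 = 162.0 MPa.
Required area A = F/σ_allow = 28700/162.0 = 177.2 mm².
t = A/w = 177.2/25.7 = 6.893 mm.

t = 6.89 mm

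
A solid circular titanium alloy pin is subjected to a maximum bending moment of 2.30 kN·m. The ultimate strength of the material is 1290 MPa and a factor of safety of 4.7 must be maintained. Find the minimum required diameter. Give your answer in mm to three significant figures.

d = 44.0 mm

σ_allow = 1290/4.7 = 274.5 MPa.
For a solid circular section σ = 32M/(πd³), so d³ = 32M/(π σ_allow) = 32×2300000/(π×274.5) = 85360 mm³.
d = 44.03 mm.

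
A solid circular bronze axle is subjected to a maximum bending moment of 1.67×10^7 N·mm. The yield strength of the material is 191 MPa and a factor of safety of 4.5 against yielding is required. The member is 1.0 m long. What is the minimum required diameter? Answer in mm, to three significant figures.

d = 159 mm

σ_allow = 191/4.5 = 42.44 MPa.
For a solid circular section σ = 32M/(πd³), so d³ = 32M/(π σ_allow) = 32×1.6700×10^7/(π×42.44) = 4.008×10^6 mm³.
d = 158.8 mm.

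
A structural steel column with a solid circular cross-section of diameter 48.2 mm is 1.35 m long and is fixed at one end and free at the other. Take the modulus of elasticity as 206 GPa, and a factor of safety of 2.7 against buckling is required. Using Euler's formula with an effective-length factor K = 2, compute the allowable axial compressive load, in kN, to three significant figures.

P_allow = 27.4 kN

I = πd⁴/64 = π×48.2⁴/64 = 264900 mm⁴.
Effective length L_e = KL = 2×1.35 m = 2700 mm.
Euler critical load P_cr = π²EI/L_e² = π²×206000×264900/2700² = 73890 N.
P_allow = P_cr/n = 73890/2.7 = 27370 N.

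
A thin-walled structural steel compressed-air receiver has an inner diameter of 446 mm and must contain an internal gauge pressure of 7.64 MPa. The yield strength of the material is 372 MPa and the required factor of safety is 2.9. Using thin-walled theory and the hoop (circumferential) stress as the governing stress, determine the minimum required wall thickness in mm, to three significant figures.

t = 13.3 mm

σ_allow = 372/2.9 = 128.3 MPa.
Hoop stress σ_h = pD/(2t), so t = pD/(2σ_allow) = 7.64×446/(2×128.3) = 13.28 mm.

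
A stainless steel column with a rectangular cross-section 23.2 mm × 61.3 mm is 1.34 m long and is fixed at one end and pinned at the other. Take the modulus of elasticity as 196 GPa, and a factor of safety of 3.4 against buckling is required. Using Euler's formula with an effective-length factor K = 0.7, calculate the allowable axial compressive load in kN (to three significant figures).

P_allow = 41.2 kN

Buckling occurs about the weak axis: I_min = h·b³/12 = 61.3×23.2³/12 = 63790 mm⁴ (b = 23.2 mm is the smaller dimension).
Effective length L_e = KL = 0.7×1.34 m = 938.0 mm.
Euler critical load P_cr = π²EI/L_e² = π²×196000×63790/938.0² = 140200 N.
P_allow = P_cr/n = 140200/3.4 = 41250 N.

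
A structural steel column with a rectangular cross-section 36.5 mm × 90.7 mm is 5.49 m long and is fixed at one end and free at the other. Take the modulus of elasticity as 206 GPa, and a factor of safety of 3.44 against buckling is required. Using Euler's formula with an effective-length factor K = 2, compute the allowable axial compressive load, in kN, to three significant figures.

Buckling occurs about the weak axis: I_min = h·b³/12 = 90.7×36.5³/12 = 367500 mm⁴ (b = 36.5 mm is the smaller dimension).
Effective length L_e = KL = 2×5.49 m = 10980 mm.
Euler critical load P_cr = π²EI/L_e² = π²×206000×367500/10980² = 6198 N.
P_allow = P_cr/n = 6198/3.44 = 1802 N.

P_allow = 1.80 kN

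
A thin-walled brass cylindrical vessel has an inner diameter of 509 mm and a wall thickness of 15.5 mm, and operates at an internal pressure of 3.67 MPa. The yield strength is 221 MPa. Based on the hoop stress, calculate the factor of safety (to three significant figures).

σ_h = pD/(2t) = 3.67×509/(2×15.5) = 60.26 MPa.
n = 221/60.26 = 3.667.

n = 3.67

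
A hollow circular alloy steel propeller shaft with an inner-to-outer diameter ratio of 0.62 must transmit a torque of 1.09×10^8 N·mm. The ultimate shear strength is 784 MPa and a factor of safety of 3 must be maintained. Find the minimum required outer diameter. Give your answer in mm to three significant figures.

τ_allow = 784/3 = 261.3 MPa.
For a hollow shaft τ = 16T/[πd_o³(1−k⁴)] with k = 0.62, so 1−k⁴ = 0.8522.
d_o³ = 16T/[π τ_allow (1−k⁴)] = 16×1.0900×10^8/(π×261.3×0.8522) = 2.493×10^6 mm³.
d_o = 135.6 mm.

d_o = 136 mm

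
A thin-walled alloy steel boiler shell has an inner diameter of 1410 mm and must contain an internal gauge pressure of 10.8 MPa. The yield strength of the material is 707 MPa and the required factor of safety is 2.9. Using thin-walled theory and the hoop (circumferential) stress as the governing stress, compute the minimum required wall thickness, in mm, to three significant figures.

t = 31.2 mm

σ_allow = 707/2.9 = 243.8 MPa.
Hoop stress σ_h = pD/(2t), so t = pD/(2σ_allow) = 10.8×1410/(2×243.8) = 31.23 mm.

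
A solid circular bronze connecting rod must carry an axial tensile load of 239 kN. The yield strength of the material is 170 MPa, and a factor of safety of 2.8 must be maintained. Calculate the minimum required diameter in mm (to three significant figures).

d = 70.8 mm

Allowable stress σ_allow = 170/2.8 = 60.71 MPa.
Required area A = F/σ_allow = 239000/60.71 = 3936 mm².
A = πd²/4 → d = √(4A/π) = 70.80 mm.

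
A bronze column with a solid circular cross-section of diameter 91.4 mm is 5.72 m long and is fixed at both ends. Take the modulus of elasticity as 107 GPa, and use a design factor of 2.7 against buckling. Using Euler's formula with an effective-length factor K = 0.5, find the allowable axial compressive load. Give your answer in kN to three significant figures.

I = πd⁴/64 = π×91.4⁴/64 = 3.426×10^6 mm⁴.
Effective length L_e = KL = 0.5×5.72 m = 2860 mm.
Euler critical load P_cr = π²EI/L_e² = π²×107000×3.426×10^6/2860² = 442300 N.
P_allow = P_cr/n = 442300/2.7 = 163800 N.

P_allow = 164 kN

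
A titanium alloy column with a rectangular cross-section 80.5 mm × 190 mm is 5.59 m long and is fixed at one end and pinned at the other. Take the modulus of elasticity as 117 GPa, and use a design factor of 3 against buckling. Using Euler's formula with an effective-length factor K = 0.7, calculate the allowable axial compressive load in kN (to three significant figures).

Buckling occurs about the weak axis: I_min = h·b³/12 = 190×80.5³/12 = 8.260×10^6 mm⁴ (b = 80.5 mm is the smaller dimension).
Effective length L_e = KL = 0.7×5.59 m = 3913 mm.
Euler critical load P_cr = π²EI/L_e² = π²×117000×8.260×10^6/3913² = 622900 N.
P_allow = P_cr/n = 622900/3 = 207600 N.

P_allow = 208 kN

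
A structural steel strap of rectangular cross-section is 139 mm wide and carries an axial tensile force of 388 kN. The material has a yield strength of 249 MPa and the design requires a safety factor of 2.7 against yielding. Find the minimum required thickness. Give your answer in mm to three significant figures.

σ_allow = 249/2.7 = 92.22 MPa.
Required area A = F/σ_allow = 388000/92.22 = 4207 mm².
t = A/w = 4207/139 = 30.27 mm.

t = 30.3 mm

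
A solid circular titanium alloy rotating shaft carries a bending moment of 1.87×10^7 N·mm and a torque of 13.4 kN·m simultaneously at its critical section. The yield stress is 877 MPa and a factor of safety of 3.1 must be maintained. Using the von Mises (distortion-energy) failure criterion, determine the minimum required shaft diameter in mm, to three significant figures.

σ_allow = σ_y/n = 877/3.1 = 282.9 MPa.
For a solid shaft σ_b = 32M/(πd³) and τ = 16T/(πd³), so the von Mises stress is σ' = (16/πd³)·√(4M²+3T²).
√(4M²+3T²) = √(4×(1.870×10^7)² + 3×(1.340×10^7)²) = 4.402×10^7 N·mm.
d³ = 16×4.402×10^7/(π×282.9) = 792400 mm³.
d = 92.54 mm.

d = 92.5 mm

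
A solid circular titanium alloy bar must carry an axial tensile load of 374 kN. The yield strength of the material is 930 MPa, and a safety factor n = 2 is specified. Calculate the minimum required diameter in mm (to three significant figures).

d = 32.0 mm

Allowable stress σ_allow = 930/2 = 465.0 MPa.
Required area A = F/σ_allow = 374000/465.0 = 804.3 mm².
A = πd²/4 → d = √(4A/π) = 32.00 mm.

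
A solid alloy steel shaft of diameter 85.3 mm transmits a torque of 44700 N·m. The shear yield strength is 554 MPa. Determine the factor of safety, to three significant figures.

n = 1.51

τ = 16T/(πd³) = 16×4.4700×10^7/(π×85.3³) = 366.8 MPa.
n = τ_limit/τ = 554/366.8 = 1.510.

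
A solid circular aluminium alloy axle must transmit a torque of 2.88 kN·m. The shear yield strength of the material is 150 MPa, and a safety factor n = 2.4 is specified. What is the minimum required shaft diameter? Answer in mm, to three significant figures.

Allowable shear stress τ_allow = 150/2.4 = 62.50 MPa.
For a solid shaft τ = 16T/(πd³), so d³ = 16T/(π τ_allow) = 16×2880000/(π×62.50) = 234700 mm³.
d = (234700)^(1/3) = 61.68 mm.

d = 61.7 mm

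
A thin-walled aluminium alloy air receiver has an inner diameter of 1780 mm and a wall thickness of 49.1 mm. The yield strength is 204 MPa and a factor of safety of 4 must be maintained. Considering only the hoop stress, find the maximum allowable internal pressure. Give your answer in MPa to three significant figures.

σ_allow = 204/4 = 51.00 MPa.
σ_h = pD/(2t) → p_allow = 2σ_allow t/D = 2×51.00×49.1/1780 = 2.814 MPa.

p_allow = 2.81 MPa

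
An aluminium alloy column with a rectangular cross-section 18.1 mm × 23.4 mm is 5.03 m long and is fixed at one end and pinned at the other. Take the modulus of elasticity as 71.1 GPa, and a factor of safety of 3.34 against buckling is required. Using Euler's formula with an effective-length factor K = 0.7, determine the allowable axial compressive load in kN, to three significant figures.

P_allow = 0.196 kN

Buckling occurs about the weak axis: I_min = h·b³/12 = 23.4×18.1³/12 = 11560 mm⁴ (b = 18.1 mm is the smaller dimension).
Effective length L_e = KL = 0.7×5.03 m = 3521 mm.
Euler critical load P_cr = π²EI/L_e² = π²×71100×11560/3521² = 654.5 N.
P_allow = P_cr/n = 654.5/3.34 = 196.0 N.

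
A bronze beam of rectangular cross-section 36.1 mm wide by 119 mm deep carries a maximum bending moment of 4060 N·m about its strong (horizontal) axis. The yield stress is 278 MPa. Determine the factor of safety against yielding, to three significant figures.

Section modulus S = bh²/6 = 36.1×119²/6 = 85200 mm³.
σ = M/S = 4060000/85200 = 47.65 MPa.
n = 278/47.65 = 5.834.

n = 5.83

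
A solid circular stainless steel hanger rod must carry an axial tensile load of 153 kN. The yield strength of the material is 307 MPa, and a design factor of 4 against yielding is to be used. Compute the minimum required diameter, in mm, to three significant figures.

d = 50.4 mm

Allowable stress σ_allow = 307/4 = 76.75 MPa.
Required area A = F/σ_allow = 153000/76.75 = 1993 mm².
A = πd²/4 → d = √(4A/π) = 50.38 mm.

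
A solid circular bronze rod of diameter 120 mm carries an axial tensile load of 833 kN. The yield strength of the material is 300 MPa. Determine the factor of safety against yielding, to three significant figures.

n = 4.07

A = πd²/4 = 11310 mm².
σ = F/A = 833000/11310 = 73.65 MPa.
n = 300/73.65 = 4.073.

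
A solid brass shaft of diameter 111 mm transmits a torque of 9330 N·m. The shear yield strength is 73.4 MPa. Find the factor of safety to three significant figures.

τ = 16T/(πd³) = 16×9330000/(π×111³) = 34.74 MPa.
n = τ_limit/τ = 73.4/34.74 = 2.113.

n = 2.11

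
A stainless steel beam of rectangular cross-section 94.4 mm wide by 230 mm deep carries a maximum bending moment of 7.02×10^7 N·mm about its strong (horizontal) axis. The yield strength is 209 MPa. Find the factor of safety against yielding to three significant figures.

Section modulus S = bh²/6 = 94.4×230²/6 = 832300 mm³.
σ = M/S = 7.0200×10^7/832300 = 84.35 MPa.
n = 209/84.35 = 2.478.

n = 2.48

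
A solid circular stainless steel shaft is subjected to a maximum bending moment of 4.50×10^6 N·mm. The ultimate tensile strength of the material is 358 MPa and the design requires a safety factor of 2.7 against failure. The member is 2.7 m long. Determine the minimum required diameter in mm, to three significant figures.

σ_allow = 358/2.7 = 132.6 MPa.
For a solid circular section σ = 32M/(πd³), so d³ = 32M/(π σ_allow) = 32×4500000/(π×132.6) = 345700 mm³.
d = 70.18 mm.

d = 70.2 mm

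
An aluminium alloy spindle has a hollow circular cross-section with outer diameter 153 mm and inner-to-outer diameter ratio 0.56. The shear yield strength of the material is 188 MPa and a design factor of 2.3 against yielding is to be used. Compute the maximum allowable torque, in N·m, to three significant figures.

τ_allow = 188/2.3 = 81.74 MPa.
For a hollow shaft T_allow = τ_allow·πd_o³(1−k⁴)/16 with 1−k⁴ = 0.9017, so πd_o³(1−k⁴)/16 = 634100 mm³.
T_allow = 81.74×634100 = 5.183×10^7 N·mm = 51830 N·m.

T_allow = 51800 N·m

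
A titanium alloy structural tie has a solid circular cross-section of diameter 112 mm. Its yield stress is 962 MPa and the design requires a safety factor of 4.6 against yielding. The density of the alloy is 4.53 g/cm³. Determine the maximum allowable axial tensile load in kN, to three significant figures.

σ_allow = 962/4.6 = 209.1 MPa.
A = πd²/4 = π×112²/4 = 9852 mm².
F_allow = σ_allow × A = 209.1×9852 = 2.060×10^6 N.

F_allow = 2060 kN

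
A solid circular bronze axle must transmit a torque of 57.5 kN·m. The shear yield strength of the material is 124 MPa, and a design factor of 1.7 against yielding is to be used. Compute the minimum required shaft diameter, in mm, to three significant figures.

Allowable shear stress τ_allow = 124/1.7 = 72.94 MPa.
For a solid shaft τ = 16T/(πd³), so d³ = 16T/(π τ_allow) = 16×5.7500×10^7/(π×72.94) = 4.015×10^6 mm³.
d = (4.015×10^6)^(1/3) = 158.9 mm.

d = 159 mm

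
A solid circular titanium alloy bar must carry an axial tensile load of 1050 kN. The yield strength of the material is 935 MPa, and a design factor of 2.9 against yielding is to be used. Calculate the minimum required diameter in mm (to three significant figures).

Allowable stress σ_allow = 935/2.9 = 322.4 MPa.
Required area A = F/σ_allow = 1050000/322.4 = 3257 mm².
A = πd²/4 → d = √(4A/π) = 64.39 mm.

d = 64.4 mm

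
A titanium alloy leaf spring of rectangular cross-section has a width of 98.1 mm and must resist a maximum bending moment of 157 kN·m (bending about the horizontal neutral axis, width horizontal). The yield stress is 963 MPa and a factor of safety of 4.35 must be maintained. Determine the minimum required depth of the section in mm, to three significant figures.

σ_allow = 963/4.35 = 221.4 MPa.
For a rectangular section σ = 6M/(bh²), so h² = 6M/(b σ_allow) = 6×1.5700×10^8/(98.1×221.4) = 43380 mm².
h = 208.3 mm.

h = 208 mm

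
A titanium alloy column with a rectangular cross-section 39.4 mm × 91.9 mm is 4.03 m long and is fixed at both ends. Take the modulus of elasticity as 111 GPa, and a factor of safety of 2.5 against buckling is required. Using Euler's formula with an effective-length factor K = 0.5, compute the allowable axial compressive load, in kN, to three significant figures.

P_allow = 50.6 kN

Buckling occurs about the weak axis: I_min = h·b³/12 = 91.9×39.4³/12 = 468400 mm⁴ (b = 39.4 mm is the smaller dimension).
Effective length L_e = KL = 0.5×4.03 m = 2015 mm.
Euler critical load P_cr = π²EI/L_e² = π²×111000×468400/2015² = 126400 N.
P_allow = P_cr/n = 126400/2.5 = 50550 N.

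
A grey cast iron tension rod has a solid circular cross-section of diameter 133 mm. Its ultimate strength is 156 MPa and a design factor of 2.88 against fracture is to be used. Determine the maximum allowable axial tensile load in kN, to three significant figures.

σ_allow = 156/2.88 = 54.17 MPa.
A = πd²/4 = π×133²/4 = 13890 mm².
F_allow = σ_allow × A = 54.17×13890 = 752500 N.

F_allow = 753 kN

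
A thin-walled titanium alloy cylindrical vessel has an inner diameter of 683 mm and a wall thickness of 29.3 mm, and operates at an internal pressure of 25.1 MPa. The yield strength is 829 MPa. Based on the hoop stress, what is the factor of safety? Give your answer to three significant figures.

n = 2.83

σ_h = pD/(2t) = 25.1×683/(2×29.3) = 292.5 MPa.
n = 829/292.5 = 2.834.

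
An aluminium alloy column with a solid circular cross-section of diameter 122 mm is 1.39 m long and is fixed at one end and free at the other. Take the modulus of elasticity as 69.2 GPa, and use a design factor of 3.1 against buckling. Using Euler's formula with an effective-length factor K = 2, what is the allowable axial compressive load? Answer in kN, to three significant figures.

I = πd⁴/64 = π×122⁴/64 = 1.087×10^7 mm⁴.
Effective length L_e = KL = 2×1.39 m = 2780 mm.
Euler critical load P_cr = π²EI/L_e² = π²×69200×1.087×10^7/2780² = 961000 N.
P_allow = P_cr/n = 961000/3.1 = 310000 N.

P_allow = 310 kN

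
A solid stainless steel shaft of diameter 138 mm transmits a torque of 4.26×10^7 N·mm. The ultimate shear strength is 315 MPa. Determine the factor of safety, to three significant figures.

τ = 16T/(πd³) = 16×4.2600×10^7/(π×138³) = 82.55 MPa.
n = τ_limit/τ = 315/82.55 = 3.816.

n = 3.82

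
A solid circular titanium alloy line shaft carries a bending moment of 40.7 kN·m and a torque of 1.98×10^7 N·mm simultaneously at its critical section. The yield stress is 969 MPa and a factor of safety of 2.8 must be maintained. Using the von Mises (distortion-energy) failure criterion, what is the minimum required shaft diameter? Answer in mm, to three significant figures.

d = 109 mm

σ_allow = σ_y/n = 969/2.8 = 346.1 MPa.
For a solid shaft σ_b = 32M/(πd³) and τ = 16T/(πd³), so the von Mises stress is σ' = (16/πd³)·√(4M²+3T²).
√(4M²+3T²) = √(4×(4.070×10^7)² + 3×(1.980×10^7)²) = 8.833×10^7 N·mm.
d³ = 16×8.833×10^7/(π×346.1) = 1.300×10^6 mm³.
d = 109.1 mm.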